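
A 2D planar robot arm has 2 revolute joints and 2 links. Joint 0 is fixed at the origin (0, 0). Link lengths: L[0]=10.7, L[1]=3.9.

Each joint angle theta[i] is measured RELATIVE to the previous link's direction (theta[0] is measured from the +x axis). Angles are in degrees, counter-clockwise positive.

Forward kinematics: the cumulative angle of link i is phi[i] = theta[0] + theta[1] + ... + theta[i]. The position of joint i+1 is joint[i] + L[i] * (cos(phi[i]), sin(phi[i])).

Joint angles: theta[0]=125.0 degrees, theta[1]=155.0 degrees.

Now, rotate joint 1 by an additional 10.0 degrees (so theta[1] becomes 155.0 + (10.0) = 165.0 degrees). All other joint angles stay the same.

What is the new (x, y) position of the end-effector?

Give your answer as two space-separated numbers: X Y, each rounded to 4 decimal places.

joint[0] = (0.0000, 0.0000)  (base)
link 0: phi[0] = 125 = 125 deg
  cos(125 deg) = -0.5736, sin(125 deg) = 0.8192
  joint[1] = (0.0000, 0.0000) + 10.7 * (-0.5736, 0.8192) = (0.0000 + -6.1373, 0.0000 + 8.7649) = (-6.1373, 8.7649)
link 1: phi[1] = 125 + 165 = 290 deg
  cos(290 deg) = 0.3420, sin(290 deg) = -0.9397
  joint[2] = (-6.1373, 8.7649) + 3.9 * (0.3420, -0.9397) = (-6.1373 + 1.3339, 8.7649 + -3.6648) = (-4.8034, 5.1001)
End effector: (-4.8034, 5.1001)

Answer: -4.8034 5.1001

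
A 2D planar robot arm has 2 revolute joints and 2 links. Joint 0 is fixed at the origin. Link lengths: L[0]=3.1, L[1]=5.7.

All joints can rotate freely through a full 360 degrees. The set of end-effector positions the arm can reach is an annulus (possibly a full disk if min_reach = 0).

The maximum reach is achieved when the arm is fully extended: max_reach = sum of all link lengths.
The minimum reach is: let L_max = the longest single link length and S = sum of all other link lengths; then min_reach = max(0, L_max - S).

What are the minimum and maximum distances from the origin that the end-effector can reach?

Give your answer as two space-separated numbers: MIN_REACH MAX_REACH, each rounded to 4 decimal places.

Answer: 2.6000 8.8000

Derivation:
Link lengths: [3.1, 5.7]
max_reach = 3.1 + 5.7 = 8.8
L_max = max([3.1, 5.7]) = 5.7
S (sum of others) = 8.8 - 5.7 = 3.1
min_reach = max(0, 5.7 - 3.1) = max(0, 2.6) = 2.6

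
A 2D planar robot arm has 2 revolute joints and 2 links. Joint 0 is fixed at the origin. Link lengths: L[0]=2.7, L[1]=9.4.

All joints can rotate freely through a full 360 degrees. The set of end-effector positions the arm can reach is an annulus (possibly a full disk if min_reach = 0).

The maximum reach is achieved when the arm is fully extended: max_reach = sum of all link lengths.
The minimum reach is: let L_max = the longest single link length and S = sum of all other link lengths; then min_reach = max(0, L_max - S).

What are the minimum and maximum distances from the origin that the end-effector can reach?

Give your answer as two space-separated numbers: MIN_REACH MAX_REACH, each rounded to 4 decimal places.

Link lengths: [2.7, 9.4]
max_reach = 2.7 + 9.4 = 12.1
L_max = max([2.7, 9.4]) = 9.4
S (sum of others) = 12.1 - 9.4 = 2.7
min_reach = max(0, 9.4 - 2.7) = max(0, 6.7) = 6.7

Answer: 6.7000 12.1000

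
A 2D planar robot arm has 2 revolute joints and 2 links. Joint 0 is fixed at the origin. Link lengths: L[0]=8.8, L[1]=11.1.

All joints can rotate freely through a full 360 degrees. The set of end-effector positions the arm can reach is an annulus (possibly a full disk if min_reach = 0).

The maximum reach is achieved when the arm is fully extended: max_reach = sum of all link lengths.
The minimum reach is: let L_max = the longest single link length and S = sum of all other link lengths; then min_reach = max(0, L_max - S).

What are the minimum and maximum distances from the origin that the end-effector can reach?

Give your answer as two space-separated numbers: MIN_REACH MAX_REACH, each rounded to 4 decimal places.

Link lengths: [8.8, 11.1]
max_reach = 8.8 + 11.1 = 19.9
L_max = max([8.8, 11.1]) = 11.1
S (sum of others) = 19.9 - 11.1 = 8.8
min_reach = max(0, 11.1 - 8.8) = max(0, 2.3) = 2.3

Answer: 2.3000 19.9000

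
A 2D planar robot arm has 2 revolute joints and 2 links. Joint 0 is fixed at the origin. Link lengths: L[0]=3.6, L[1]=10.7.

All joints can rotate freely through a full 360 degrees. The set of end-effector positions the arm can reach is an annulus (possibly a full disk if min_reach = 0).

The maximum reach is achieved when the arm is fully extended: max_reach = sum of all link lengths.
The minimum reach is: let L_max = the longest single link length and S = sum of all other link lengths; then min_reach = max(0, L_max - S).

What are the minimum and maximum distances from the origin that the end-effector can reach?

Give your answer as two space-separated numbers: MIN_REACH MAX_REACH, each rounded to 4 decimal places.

Answer: 7.1000 14.3000

Derivation:
Link lengths: [3.6, 10.7]
max_reach = 3.6 + 10.7 = 14.3
L_max = max([3.6, 10.7]) = 10.7
S (sum of others) = 14.3 - 10.7 = 3.6
min_reach = max(0, 10.7 - 3.6) = max(0, 7.1) = 7.1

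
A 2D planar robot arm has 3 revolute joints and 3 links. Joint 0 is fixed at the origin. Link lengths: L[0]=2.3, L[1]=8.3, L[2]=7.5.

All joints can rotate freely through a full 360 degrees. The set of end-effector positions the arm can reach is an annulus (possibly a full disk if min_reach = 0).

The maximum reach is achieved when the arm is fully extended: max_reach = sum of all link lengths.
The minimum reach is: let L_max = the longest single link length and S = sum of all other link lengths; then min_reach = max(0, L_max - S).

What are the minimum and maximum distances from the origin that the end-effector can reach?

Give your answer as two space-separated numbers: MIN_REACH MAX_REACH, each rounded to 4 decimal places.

Link lengths: [2.3, 8.3, 7.5]
max_reach = 2.3 + 8.3 + 7.5 = 18.1
L_max = max([2.3, 8.3, 7.5]) = 8.3
S (sum of others) = 18.1 - 8.3 = 9.8
min_reach = max(0, 8.3 - 9.8) = max(0, -1.5) = 0

Answer: 0.0000 18.1000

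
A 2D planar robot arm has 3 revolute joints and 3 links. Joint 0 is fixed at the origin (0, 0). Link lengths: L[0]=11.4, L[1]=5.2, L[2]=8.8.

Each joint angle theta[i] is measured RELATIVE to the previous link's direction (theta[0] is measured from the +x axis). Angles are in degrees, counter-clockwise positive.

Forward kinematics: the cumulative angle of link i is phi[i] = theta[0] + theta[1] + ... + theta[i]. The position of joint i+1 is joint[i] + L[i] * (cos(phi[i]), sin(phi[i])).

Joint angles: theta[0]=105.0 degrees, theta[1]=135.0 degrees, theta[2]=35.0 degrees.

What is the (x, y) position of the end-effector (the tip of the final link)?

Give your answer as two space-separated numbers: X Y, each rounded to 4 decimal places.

Answer: -4.7836 -2.2583

Derivation:
joint[0] = (0.0000, 0.0000)  (base)
link 0: phi[0] = 105 = 105 deg
  cos(105 deg) = -0.2588, sin(105 deg) = 0.9659
  joint[1] = (0.0000, 0.0000) + 11.4 * (-0.2588, 0.9659) = (0.0000 + -2.9505, 0.0000 + 11.0116) = (-2.9505, 11.0116)
link 1: phi[1] = 105 + 135 = 240 deg
  cos(240 deg) = -0.5000, sin(240 deg) = -0.8660
  joint[2] = (-2.9505, 11.0116) + 5.2 * (-0.5000, -0.8660) = (-2.9505 + -2.6000, 11.0116 + -4.5033) = (-5.5505, 6.5082)
link 2: phi[2] = 105 + 135 + 35 = 275 deg
  cos(275 deg) = 0.0872, sin(275 deg) = -0.9962
  joint[3] = (-5.5505, 6.5082) + 8.8 * (0.0872, -0.9962) = (-5.5505 + 0.7670, 6.5082 + -8.7665) = (-4.7836, -2.2583)
End effector: (-4.7836, -2.2583)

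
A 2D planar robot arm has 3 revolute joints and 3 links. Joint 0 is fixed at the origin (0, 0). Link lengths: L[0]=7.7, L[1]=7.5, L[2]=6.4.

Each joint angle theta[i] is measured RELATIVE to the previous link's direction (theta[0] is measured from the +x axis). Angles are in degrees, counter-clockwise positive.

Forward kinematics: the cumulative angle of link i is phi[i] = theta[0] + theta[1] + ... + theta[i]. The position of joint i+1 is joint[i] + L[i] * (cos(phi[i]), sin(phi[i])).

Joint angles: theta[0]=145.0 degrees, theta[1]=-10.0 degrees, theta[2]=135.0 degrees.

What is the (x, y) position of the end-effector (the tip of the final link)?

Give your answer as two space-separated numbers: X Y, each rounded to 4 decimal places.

joint[0] = (0.0000, 0.0000)  (base)
link 0: phi[0] = 145 = 145 deg
  cos(145 deg) = -0.8192, sin(145 deg) = 0.5736
  joint[1] = (0.0000, 0.0000) + 7.7 * (-0.8192, 0.5736) = (0.0000 + -6.3075, 0.0000 + 4.4165) = (-6.3075, 4.4165)
link 1: phi[1] = 145 + -10 = 135 deg
  cos(135 deg) = -0.7071, sin(135 deg) = 0.7071
  joint[2] = (-6.3075, 4.4165) + 7.5 * (-0.7071, 0.7071) = (-6.3075 + -5.3033, 4.4165 + 5.3033) = (-11.6108, 9.7198)
link 2: phi[2] = 145 + -10 + 135 = 270 deg
  cos(270 deg) = -0.0000, sin(270 deg) = -1.0000
  joint[3] = (-11.6108, 9.7198) + 6.4 * (-0.0000, -1.0000) = (-11.6108 + -0.0000, 9.7198 + -6.4000) = (-11.6108, 3.3198)
End effector: (-11.6108, 3.3198)

Answer: -11.6108 3.3198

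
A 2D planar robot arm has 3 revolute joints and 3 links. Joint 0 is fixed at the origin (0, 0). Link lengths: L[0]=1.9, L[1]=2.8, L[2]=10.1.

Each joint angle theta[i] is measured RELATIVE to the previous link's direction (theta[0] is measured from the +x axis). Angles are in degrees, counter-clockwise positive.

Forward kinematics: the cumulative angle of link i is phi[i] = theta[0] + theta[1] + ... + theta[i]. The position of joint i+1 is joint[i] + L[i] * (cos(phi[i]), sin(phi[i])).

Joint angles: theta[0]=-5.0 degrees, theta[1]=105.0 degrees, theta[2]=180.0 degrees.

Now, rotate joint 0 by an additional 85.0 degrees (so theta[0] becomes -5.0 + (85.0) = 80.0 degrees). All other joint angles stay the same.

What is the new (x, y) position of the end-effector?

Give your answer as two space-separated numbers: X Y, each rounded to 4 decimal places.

joint[0] = (0.0000, 0.0000)  (base)
link 0: phi[0] = 80 = 80 deg
  cos(80 deg) = 0.1736, sin(80 deg) = 0.9848
  joint[1] = (0.0000, 0.0000) + 1.9 * (0.1736, 0.9848) = (0.0000 + 0.3299, 0.0000 + 1.8711) = (0.3299, 1.8711)
link 1: phi[1] = 80 + 105 = 185 deg
  cos(185 deg) = -0.9962, sin(185 deg) = -0.0872
  joint[2] = (0.3299, 1.8711) + 2.8 * (-0.9962, -0.0872) = (0.3299 + -2.7893, 1.8711 + -0.2440) = (-2.4594, 1.6271)
link 2: phi[2] = 80 + 105 + 180 = 365 deg
  cos(365 deg) = 0.9962, sin(365 deg) = 0.0872
  joint[3] = (-2.4594, 1.6271) + 10.1 * (0.9962, 0.0872) = (-2.4594 + 10.0616, 1.6271 + 0.8803) = (7.6022, 2.5074)
End effector: (7.6022, 2.5074)

Answer: 7.6022 2.5074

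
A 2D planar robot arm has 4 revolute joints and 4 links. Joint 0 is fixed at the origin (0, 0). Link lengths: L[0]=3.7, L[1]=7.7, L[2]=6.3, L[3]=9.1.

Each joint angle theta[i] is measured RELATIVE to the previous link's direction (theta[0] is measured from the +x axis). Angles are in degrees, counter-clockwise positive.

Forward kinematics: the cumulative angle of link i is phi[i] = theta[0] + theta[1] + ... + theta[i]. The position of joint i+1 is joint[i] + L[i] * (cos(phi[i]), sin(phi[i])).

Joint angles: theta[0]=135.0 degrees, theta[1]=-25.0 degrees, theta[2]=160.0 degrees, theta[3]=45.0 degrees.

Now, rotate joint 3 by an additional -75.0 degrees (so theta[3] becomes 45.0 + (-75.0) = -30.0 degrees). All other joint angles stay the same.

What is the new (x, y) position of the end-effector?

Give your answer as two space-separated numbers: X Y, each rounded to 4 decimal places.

joint[0] = (0.0000, 0.0000)  (base)
link 0: phi[0] = 135 = 135 deg
  cos(135 deg) = -0.7071, sin(135 deg) = 0.7071
  joint[1] = (0.0000, 0.0000) + 3.7 * (-0.7071, 0.7071) = (0.0000 + -2.6163, 0.0000 + 2.6163) = (-2.6163, 2.6163)
link 1: phi[1] = 135 + -25 = 110 deg
  cos(110 deg) = -0.3420, sin(110 deg) = 0.9397
  joint[2] = (-2.6163, 2.6163) + 7.7 * (-0.3420, 0.9397) = (-2.6163 + -2.6336, 2.6163 + 7.2356) = (-5.2499, 9.8519)
link 2: phi[2] = 135 + -25 + 160 = 270 deg
  cos(270 deg) = -0.0000, sin(270 deg) = -1.0000
  joint[3] = (-5.2499, 9.8519) + 6.3 * (-0.0000, -1.0000) = (-5.2499 + -0.0000, 9.8519 + -6.3000) = (-5.2499, 3.5519)
link 3: phi[3] = 135 + -25 + 160 + -30 = 240 deg
  cos(240 deg) = -0.5000, sin(240 deg) = -0.8660
  joint[4] = (-5.2499, 3.5519) + 9.1 * (-0.5000, -0.8660) = (-5.2499 + -4.5500, 3.5519 + -7.8808) = (-9.7999, -4.3289)
End effector: (-9.7999, -4.3289)

Answer: -9.7999 -4.3289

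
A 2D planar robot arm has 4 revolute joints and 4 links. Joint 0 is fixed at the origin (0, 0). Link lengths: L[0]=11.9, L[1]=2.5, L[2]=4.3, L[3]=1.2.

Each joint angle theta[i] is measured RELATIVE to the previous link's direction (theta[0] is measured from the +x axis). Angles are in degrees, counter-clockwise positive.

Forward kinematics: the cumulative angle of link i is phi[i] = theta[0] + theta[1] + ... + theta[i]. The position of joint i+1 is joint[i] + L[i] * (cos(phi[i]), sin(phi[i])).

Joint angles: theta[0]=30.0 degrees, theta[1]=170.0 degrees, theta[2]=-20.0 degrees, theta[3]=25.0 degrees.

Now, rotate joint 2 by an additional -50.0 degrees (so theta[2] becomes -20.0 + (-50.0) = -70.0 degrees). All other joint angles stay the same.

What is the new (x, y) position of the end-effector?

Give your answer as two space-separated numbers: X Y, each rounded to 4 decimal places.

Answer: 4.1049 8.8961

Derivation:
joint[0] = (0.0000, 0.0000)  (base)
link 0: phi[0] = 30 = 30 deg
  cos(30 deg) = 0.8660, sin(30 deg) = 0.5000
  joint[1] = (0.0000, 0.0000) + 11.9 * (0.8660, 0.5000) = (0.0000 + 10.3057, 0.0000 + 5.9500) = (10.3057, 5.9500)
link 1: phi[1] = 30 + 170 = 200 deg
  cos(200 deg) = -0.9397, sin(200 deg) = -0.3420
  joint[2] = (10.3057, 5.9500) + 2.5 * (-0.9397, -0.3420) = (10.3057 + -2.3492, 5.9500 + -0.8551) = (7.9565, 5.0949)
link 2: phi[2] = 30 + 170 + -70 = 130 deg
  cos(130 deg) = -0.6428, sin(130 deg) = 0.7660
  joint[3] = (7.9565, 5.0949) + 4.3 * (-0.6428, 0.7660) = (7.9565 + -2.7640, 5.0949 + 3.2940) = (5.1925, 8.3889)
link 3: phi[3] = 30 + 170 + -70 + 25 = 155 deg
  cos(155 deg) = -0.9063, sin(155 deg) = 0.4226
  joint[4] = (5.1925, 8.3889) + 1.2 * (-0.9063, 0.4226) = (5.1925 + -1.0876, 8.3889 + 0.5071) = (4.1049, 8.8961)
End effector: (4.1049, 8.8961)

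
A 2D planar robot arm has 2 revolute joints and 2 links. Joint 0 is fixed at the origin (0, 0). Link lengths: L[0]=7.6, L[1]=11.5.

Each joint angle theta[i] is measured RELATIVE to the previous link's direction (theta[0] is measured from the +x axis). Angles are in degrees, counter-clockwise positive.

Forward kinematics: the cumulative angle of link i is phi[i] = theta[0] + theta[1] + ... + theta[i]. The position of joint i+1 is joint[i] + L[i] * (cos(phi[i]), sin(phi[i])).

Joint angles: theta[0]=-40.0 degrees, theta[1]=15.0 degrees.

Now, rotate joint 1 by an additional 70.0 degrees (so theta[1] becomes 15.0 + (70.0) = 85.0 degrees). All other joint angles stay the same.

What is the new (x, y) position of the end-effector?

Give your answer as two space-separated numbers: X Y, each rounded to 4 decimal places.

Answer: 13.9537 3.2465

Derivation:
joint[0] = (0.0000, 0.0000)  (base)
link 0: phi[0] = -40 = -40 deg
  cos(-40 deg) = 0.7660, sin(-40 deg) = -0.6428
  joint[1] = (0.0000, 0.0000) + 7.6 * (0.7660, -0.6428) = (0.0000 + 5.8219, 0.0000 + -4.8852) = (5.8219, -4.8852)
link 1: phi[1] = -40 + 85 = 45 deg
  cos(45 deg) = 0.7071, sin(45 deg) = 0.7071
  joint[2] = (5.8219, -4.8852) + 11.5 * (0.7071, 0.7071) = (5.8219 + 8.1317, -4.8852 + 8.1317) = (13.9537, 3.2465)
End effector: (13.9537, 3.2465)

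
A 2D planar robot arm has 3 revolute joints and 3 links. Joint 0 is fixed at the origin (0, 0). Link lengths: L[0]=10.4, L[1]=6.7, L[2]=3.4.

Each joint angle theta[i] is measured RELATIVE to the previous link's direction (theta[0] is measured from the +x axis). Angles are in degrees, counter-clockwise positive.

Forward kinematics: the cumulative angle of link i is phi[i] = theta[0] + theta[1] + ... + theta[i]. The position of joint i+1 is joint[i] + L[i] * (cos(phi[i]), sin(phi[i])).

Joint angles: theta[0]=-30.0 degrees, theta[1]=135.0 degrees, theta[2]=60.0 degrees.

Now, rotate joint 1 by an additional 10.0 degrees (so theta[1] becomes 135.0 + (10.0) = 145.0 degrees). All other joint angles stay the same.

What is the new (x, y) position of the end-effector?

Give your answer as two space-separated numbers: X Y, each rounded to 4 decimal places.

Answer: 2.7881 1.1686

Derivation:
joint[0] = (0.0000, 0.0000)  (base)
link 0: phi[0] = -30 = -30 deg
  cos(-30 deg) = 0.8660, sin(-30 deg) = -0.5000
  joint[1] = (0.0000, 0.0000) + 10.4 * (0.8660, -0.5000) = (0.0000 + 9.0067, 0.0000 + -5.2000) = (9.0067, -5.2000)
link 1: phi[1] = -30 + 145 = 115 deg
  cos(115 deg) = -0.4226, sin(115 deg) = 0.9063
  joint[2] = (9.0067, -5.2000) + 6.7 * (-0.4226, 0.9063) = (9.0067 + -2.8315, -5.2000 + 6.0723) = (6.1751, 0.8723)
link 2: phi[2] = -30 + 145 + 60 = 175 deg
  cos(175 deg) = -0.9962, sin(175 deg) = 0.0872
  joint[3] = (6.1751, 0.8723) + 3.4 * (-0.9962, 0.0872) = (6.1751 + -3.3871, 0.8723 + 0.2963) = (2.7881, 1.1686)
End effector: (2.7881, 1.1686)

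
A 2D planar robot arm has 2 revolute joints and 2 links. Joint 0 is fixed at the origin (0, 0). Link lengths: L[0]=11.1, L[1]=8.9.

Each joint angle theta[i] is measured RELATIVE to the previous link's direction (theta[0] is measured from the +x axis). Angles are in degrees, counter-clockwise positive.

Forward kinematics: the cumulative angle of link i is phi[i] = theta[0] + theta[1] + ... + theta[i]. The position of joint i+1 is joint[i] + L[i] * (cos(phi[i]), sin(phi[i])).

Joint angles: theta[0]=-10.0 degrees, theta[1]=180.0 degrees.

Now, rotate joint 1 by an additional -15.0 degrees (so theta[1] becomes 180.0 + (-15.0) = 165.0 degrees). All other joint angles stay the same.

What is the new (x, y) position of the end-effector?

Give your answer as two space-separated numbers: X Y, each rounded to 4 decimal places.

joint[0] = (0.0000, 0.0000)  (base)
link 0: phi[0] = -10 = -10 deg
  cos(-10 deg) = 0.9848, sin(-10 deg) = -0.1736
  joint[1] = (0.0000, 0.0000) + 11.1 * (0.9848, -0.1736) = (0.0000 + 10.9314, 0.0000 + -1.9275) = (10.9314, -1.9275)
link 1: phi[1] = -10 + 165 = 155 deg
  cos(155 deg) = -0.9063, sin(155 deg) = 0.4226
  joint[2] = (10.9314, -1.9275) + 8.9 * (-0.9063, 0.4226) = (10.9314 + -8.0661, -1.9275 + 3.7613) = (2.8652, 1.8338)
End effector: (2.8652, 1.8338)

Answer: 2.8652 1.8338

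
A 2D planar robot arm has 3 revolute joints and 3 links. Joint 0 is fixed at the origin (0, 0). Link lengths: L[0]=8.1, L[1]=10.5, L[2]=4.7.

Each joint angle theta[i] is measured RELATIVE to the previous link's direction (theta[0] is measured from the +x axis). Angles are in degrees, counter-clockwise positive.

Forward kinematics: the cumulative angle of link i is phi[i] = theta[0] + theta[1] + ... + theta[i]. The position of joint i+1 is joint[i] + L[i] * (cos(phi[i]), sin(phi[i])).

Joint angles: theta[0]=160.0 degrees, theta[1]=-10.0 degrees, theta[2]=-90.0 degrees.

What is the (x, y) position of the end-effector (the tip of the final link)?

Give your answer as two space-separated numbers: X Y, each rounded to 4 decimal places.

joint[0] = (0.0000, 0.0000)  (base)
link 0: phi[0] = 160 = 160 deg
  cos(160 deg) = -0.9397, sin(160 deg) = 0.3420
  joint[1] = (0.0000, 0.0000) + 8.1 * (-0.9397, 0.3420) = (0.0000 + -7.6115, 0.0000 + 2.7704) = (-7.6115, 2.7704)
link 1: phi[1] = 160 + -10 = 150 deg
  cos(150 deg) = -0.8660, sin(150 deg) = 0.5000
  joint[2] = (-7.6115, 2.7704) + 10.5 * (-0.8660, 0.5000) = (-7.6115 + -9.0933, 2.7704 + 5.2500) = (-16.7048, 8.0204)
link 2: phi[2] = 160 + -10 + -90 = 60 deg
  cos(60 deg) = 0.5000, sin(60 deg) = 0.8660
  joint[3] = (-16.7048, 8.0204) + 4.7 * (0.5000, 0.8660) = (-16.7048 + 2.3500, 8.0204 + 4.0703) = (-14.3548, 12.0907)
End effector: (-14.3548, 12.0907)

Answer: -14.3548 12.0907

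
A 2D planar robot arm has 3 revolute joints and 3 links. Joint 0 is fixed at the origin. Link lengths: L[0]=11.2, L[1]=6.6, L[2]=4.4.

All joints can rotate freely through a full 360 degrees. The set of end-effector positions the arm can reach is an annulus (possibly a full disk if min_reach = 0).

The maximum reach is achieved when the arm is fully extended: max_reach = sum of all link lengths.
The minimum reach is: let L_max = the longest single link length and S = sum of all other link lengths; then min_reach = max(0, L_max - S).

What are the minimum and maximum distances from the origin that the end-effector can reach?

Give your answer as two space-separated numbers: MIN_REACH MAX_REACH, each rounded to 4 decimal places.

Link lengths: [11.2, 6.6, 4.4]
max_reach = 11.2 + 6.6 + 4.4 = 22.2
L_max = max([11.2, 6.6, 4.4]) = 11.2
S (sum of others) = 22.2 - 11.2 = 11
min_reach = max(0, 11.2 - 11) = max(0, 0.2) = 0.2

Answer: 0.2000 22.2000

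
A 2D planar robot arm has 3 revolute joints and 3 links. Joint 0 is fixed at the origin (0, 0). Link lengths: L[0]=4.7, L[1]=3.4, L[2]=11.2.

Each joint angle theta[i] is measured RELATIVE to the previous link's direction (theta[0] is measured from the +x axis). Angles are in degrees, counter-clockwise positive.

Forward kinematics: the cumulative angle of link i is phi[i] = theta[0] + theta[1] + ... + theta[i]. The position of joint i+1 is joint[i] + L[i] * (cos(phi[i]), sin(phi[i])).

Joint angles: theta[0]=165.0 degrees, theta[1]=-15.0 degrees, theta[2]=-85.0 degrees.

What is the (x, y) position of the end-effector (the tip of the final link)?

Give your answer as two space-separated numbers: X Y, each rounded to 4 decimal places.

joint[0] = (0.0000, 0.0000)  (base)
link 0: phi[0] = 165 = 165 deg
  cos(165 deg) = -0.9659, sin(165 deg) = 0.2588
  joint[1] = (0.0000, 0.0000) + 4.7 * (-0.9659, 0.2588) = (0.0000 + -4.5399, 0.0000 + 1.2164) = (-4.5399, 1.2164)
link 1: phi[1] = 165 + -15 = 150 deg
  cos(150 deg) = -0.8660, sin(150 deg) = 0.5000
  joint[2] = (-4.5399, 1.2164) + 3.4 * (-0.8660, 0.5000) = (-4.5399 + -2.9445, 1.2164 + 1.7000) = (-7.4843, 2.9164)
link 2: phi[2] = 165 + -15 + -85 = 65 deg
  cos(65 deg) = 0.4226, sin(65 deg) = 0.9063
  joint[3] = (-7.4843, 2.9164) + 11.2 * (0.4226, 0.9063) = (-7.4843 + 4.7333, 2.9164 + 10.1506) = (-2.7510, 13.0671)
End effector: (-2.7510, 13.0671)

Answer: -2.7510 13.0671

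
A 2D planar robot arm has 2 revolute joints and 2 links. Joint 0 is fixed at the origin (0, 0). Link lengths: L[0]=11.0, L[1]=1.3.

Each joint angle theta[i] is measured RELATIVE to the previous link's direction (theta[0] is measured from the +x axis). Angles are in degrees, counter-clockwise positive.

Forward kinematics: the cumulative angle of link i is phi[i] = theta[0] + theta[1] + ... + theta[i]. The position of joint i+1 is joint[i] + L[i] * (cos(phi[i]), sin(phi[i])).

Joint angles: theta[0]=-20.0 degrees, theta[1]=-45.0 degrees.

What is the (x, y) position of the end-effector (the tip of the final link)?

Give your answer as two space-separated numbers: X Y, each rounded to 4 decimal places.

Answer: 10.8860 -4.9404

Derivation:
joint[0] = (0.0000, 0.0000)  (base)
link 0: phi[0] = -20 = -20 deg
  cos(-20 deg) = 0.9397, sin(-20 deg) = -0.3420
  joint[1] = (0.0000, 0.0000) + 11 * (0.9397, -0.3420) = (0.0000 + 10.3366, 0.0000 + -3.7622) = (10.3366, -3.7622)
link 1: phi[1] = -20 + -45 = -65 deg
  cos(-65 deg) = 0.4226, sin(-65 deg) = -0.9063
  joint[2] = (10.3366, -3.7622) + 1.3 * (0.4226, -0.9063) = (10.3366 + 0.5494, -3.7622 + -1.1782) = (10.8860, -4.9404)
End effector: (10.8860, -4.9404)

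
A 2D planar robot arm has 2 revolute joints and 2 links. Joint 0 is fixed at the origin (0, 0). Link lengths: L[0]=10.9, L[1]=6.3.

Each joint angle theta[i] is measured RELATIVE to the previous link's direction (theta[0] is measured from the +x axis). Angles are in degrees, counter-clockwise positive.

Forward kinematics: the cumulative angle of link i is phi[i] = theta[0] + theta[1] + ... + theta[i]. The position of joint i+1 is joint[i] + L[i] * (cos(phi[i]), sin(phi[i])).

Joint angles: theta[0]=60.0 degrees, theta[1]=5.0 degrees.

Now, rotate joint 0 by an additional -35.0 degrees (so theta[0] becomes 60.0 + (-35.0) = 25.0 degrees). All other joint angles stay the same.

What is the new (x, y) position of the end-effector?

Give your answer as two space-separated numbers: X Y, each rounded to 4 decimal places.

Answer: 15.3347 7.7565

Derivation:
joint[0] = (0.0000, 0.0000)  (base)
link 0: phi[0] = 25 = 25 deg
  cos(25 deg) = 0.9063, sin(25 deg) = 0.4226
  joint[1] = (0.0000, 0.0000) + 10.9 * (0.9063, 0.4226) = (0.0000 + 9.8788, 0.0000 + 4.6065) = (9.8788, 4.6065)
link 1: phi[1] = 25 + 5 = 30 deg
  cos(30 deg) = 0.8660, sin(30 deg) = 0.5000
  joint[2] = (9.8788, 4.6065) + 6.3 * (0.8660, 0.5000) = (9.8788 + 5.4560, 4.6065 + 3.1500) = (15.3347, 7.7565)
End effector: (15.3347, 7.7565)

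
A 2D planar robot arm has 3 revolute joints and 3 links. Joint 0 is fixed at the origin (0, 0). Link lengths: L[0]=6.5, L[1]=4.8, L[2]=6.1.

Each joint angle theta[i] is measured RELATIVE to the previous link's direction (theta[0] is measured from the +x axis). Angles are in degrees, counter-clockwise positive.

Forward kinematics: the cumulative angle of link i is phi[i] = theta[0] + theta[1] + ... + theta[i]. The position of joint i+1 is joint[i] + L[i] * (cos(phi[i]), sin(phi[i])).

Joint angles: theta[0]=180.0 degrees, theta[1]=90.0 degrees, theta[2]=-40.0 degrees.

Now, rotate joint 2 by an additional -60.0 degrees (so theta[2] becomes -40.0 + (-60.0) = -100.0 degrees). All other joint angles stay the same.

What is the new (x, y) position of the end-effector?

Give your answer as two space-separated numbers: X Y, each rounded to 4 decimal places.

Answer: -12.5073 -3.7407

Derivation:
joint[0] = (0.0000, 0.0000)  (base)
link 0: phi[0] = 180 = 180 deg
  cos(180 deg) = -1.0000, sin(180 deg) = 0.0000
  joint[1] = (0.0000, 0.0000) + 6.5 * (-1.0000, 0.0000) = (0.0000 + -6.5000, 0.0000 + 0.0000) = (-6.5000, 0.0000)
link 1: phi[1] = 180 + 90 = 270 deg
  cos(270 deg) = -0.0000, sin(270 deg) = -1.0000
  joint[2] = (-6.5000, 0.0000) + 4.8 * (-0.0000, -1.0000) = (-6.5000 + -0.0000, 0.0000 + -4.8000) = (-6.5000, -4.8000)
link 2: phi[2] = 180 + 90 + -100 = 170 deg
  cos(170 deg) = -0.9848, sin(170 deg) = 0.1736
  joint[3] = (-6.5000, -4.8000) + 6.1 * (-0.9848, 0.1736) = (-6.5000 + -6.0073, -4.8000 + 1.0593) = (-12.5073, -3.7407)
End effector: (-12.5073, -3.7407)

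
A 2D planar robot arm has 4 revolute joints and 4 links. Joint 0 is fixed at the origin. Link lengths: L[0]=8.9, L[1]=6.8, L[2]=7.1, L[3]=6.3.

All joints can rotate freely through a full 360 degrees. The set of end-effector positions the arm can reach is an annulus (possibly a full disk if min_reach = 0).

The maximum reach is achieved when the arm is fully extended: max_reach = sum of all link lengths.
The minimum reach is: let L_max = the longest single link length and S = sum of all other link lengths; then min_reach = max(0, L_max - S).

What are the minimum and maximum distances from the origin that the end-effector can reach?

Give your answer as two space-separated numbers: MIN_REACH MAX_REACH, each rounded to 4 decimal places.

Link lengths: [8.9, 6.8, 7.1, 6.3]
max_reach = 8.9 + 6.8 + 7.1 + 6.3 = 29.1
L_max = max([8.9, 6.8, 7.1, 6.3]) = 8.9
S (sum of others) = 29.1 - 8.9 = 20.2
min_reach = max(0, 8.9 - 20.2) = max(0, -11.3) = 0

Answer: 0.0000 29.1000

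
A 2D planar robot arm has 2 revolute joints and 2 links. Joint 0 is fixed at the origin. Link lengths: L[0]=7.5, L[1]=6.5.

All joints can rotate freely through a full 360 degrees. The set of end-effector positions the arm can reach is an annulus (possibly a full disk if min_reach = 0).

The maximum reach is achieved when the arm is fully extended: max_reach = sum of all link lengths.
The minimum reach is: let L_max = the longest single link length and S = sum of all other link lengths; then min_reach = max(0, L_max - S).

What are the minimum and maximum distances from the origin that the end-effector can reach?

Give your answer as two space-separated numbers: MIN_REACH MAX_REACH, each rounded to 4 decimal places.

Answer: 1.0000 14.0000

Derivation:
Link lengths: [7.5, 6.5]
max_reach = 7.5 + 6.5 = 14
L_max = max([7.5, 6.5]) = 7.5
S (sum of others) = 14 - 7.5 = 6.5
min_reach = max(0, 7.5 - 6.5) = max(0, 1) = 1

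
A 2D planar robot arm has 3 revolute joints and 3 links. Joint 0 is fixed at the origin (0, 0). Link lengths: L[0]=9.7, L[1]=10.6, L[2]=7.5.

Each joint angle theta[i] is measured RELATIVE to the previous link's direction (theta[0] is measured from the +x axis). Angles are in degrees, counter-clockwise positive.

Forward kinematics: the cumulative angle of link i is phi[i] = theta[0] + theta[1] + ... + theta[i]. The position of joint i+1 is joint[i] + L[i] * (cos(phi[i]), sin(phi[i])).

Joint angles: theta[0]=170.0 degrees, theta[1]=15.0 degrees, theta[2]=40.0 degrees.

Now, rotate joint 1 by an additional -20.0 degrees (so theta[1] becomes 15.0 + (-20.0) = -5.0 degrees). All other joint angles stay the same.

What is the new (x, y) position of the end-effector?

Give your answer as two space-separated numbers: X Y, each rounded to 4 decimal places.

joint[0] = (0.0000, 0.0000)  (base)
link 0: phi[0] = 170 = 170 deg
  cos(170 deg) = -0.9848, sin(170 deg) = 0.1736
  joint[1] = (0.0000, 0.0000) + 9.7 * (-0.9848, 0.1736) = (0.0000 + -9.5526, 0.0000 + 1.6844) = (-9.5526, 1.6844)
link 1: phi[1] = 170 + -5 = 165 deg
  cos(165 deg) = -0.9659, sin(165 deg) = 0.2588
  joint[2] = (-9.5526, 1.6844) + 10.6 * (-0.9659, 0.2588) = (-9.5526 + -10.2388, 1.6844 + 2.7435) = (-19.7914, 4.4279)
link 2: phi[2] = 170 + -5 + 40 = 205 deg
  cos(205 deg) = -0.9063, sin(205 deg) = -0.4226
  joint[3] = (-19.7914, 4.4279) + 7.5 * (-0.9063, -0.4226) = (-19.7914 + -6.7973, 4.4279 + -3.1696) = (-26.5888, 1.2582)
End effector: (-26.5888, 1.2582)

Answer: -26.5888 1.2582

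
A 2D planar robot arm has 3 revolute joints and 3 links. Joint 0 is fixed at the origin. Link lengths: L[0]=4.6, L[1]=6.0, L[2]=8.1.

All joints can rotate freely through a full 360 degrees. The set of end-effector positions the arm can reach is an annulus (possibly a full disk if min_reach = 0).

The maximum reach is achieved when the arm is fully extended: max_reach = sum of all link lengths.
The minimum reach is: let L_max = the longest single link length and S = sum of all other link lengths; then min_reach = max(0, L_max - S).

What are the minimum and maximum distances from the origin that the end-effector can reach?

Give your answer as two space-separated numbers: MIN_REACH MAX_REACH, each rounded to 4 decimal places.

Link lengths: [4.6, 6.0, 8.1]
max_reach = 4.6 + 6 + 8.1 = 18.7
L_max = max([4.6, 6.0, 8.1]) = 8.1
S (sum of others) = 18.7 - 8.1 = 10.6
min_reach = max(0, 8.1 - 10.6) = max(0, -2.5) = 0

Answer: 0.0000 18.7000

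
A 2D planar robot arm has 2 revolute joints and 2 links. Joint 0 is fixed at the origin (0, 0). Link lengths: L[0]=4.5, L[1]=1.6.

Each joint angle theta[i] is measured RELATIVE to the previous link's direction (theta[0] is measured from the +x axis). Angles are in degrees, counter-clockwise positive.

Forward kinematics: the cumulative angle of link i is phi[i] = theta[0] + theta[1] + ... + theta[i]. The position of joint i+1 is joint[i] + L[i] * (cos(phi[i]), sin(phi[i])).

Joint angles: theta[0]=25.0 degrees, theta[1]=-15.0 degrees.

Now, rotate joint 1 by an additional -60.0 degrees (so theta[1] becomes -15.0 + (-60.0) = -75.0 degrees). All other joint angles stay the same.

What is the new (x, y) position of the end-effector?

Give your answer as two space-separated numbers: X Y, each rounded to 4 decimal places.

joint[0] = (0.0000, 0.0000)  (base)
link 0: phi[0] = 25 = 25 deg
  cos(25 deg) = 0.9063, sin(25 deg) = 0.4226
  joint[1] = (0.0000, 0.0000) + 4.5 * (0.9063, 0.4226) = (0.0000 + 4.0784, 0.0000 + 1.9018) = (4.0784, 1.9018)
link 1: phi[1] = 25 + -75 = -50 deg
  cos(-50 deg) = 0.6428, sin(-50 deg) = -0.7660
  joint[2] = (4.0784, 1.9018) + 1.6 * (0.6428, -0.7660) = (4.0784 + 1.0285, 1.9018 + -1.2257) = (5.1068, 0.6761)
End effector: (5.1068, 0.6761)

Answer: 5.1068 0.6761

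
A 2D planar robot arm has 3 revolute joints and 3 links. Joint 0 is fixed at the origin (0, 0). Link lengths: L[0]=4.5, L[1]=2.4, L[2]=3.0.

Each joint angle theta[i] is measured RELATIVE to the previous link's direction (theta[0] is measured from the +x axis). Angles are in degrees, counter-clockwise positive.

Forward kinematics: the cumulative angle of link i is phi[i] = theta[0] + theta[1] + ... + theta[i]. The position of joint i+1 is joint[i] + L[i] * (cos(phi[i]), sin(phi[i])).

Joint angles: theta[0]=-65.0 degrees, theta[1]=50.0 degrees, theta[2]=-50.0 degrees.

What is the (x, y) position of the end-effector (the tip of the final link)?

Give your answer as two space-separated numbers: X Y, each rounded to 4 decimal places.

Answer: 5.4879 -7.4185

Derivation:
joint[0] = (0.0000, 0.0000)  (base)
link 0: phi[0] = -65 = -65 deg
  cos(-65 deg) = 0.4226, sin(-65 deg) = -0.9063
  joint[1] = (0.0000, 0.0000) + 4.5 * (0.4226, -0.9063) = (0.0000 + 1.9018, 0.0000 + -4.0784) = (1.9018, -4.0784)
link 1: phi[1] = -65 + 50 = -15 deg
  cos(-15 deg) = 0.9659, sin(-15 deg) = -0.2588
  joint[2] = (1.9018, -4.0784) + 2.4 * (0.9659, -0.2588) = (1.9018 + 2.3182, -4.0784 + -0.6212) = (4.2200, -4.6996)
link 2: phi[2] = -65 + 50 + -50 = -65 deg
  cos(-65 deg) = 0.4226, sin(-65 deg) = -0.9063
  joint[3] = (4.2200, -4.6996) + 3 * (0.4226, -0.9063) = (4.2200 + 1.2679, -4.6996 + -2.7189) = (5.4879, -7.4185)
End effector: (5.4879, -7.4185)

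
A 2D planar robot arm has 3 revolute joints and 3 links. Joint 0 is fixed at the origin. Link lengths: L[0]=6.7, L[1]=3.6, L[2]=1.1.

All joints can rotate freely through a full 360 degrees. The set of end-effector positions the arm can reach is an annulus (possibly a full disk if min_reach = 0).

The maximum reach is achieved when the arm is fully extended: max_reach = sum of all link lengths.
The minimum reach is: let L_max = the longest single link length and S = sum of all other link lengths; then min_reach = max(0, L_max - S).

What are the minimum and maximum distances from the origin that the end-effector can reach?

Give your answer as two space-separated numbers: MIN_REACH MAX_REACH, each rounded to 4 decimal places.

Link lengths: [6.7, 3.6, 1.1]
max_reach = 6.7 + 3.6 + 1.1 = 11.4
L_max = max([6.7, 3.6, 1.1]) = 6.7
S (sum of others) = 11.4 - 6.7 = 4.7
min_reach = max(0, 6.7 - 4.7) = max(0, 2) = 2

Answer: 2.0000 11.4000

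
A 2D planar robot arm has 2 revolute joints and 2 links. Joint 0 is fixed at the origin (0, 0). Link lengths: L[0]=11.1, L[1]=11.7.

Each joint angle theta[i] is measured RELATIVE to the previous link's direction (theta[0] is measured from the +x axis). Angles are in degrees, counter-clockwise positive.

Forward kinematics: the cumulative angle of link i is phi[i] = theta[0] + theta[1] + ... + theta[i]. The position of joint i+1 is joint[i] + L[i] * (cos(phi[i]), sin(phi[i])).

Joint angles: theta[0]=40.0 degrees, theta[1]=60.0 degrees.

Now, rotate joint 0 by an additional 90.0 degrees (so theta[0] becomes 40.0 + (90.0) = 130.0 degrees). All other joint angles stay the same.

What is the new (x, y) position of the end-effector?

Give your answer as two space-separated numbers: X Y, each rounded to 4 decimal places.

joint[0] = (0.0000, 0.0000)  (base)
link 0: phi[0] = 130 = 130 deg
  cos(130 deg) = -0.6428, sin(130 deg) = 0.7660
  joint[1] = (0.0000, 0.0000) + 11.1 * (-0.6428, 0.7660) = (0.0000 + -7.1349, 0.0000 + 8.5031) = (-7.1349, 8.5031)
link 1: phi[1] = 130 + 60 = 190 deg
  cos(190 deg) = -0.9848, sin(190 deg) = -0.1736
  joint[2] = (-7.1349, 8.5031) + 11.7 * (-0.9848, -0.1736) = (-7.1349 + -11.5223, 8.5031 + -2.0317) = (-18.6572, 6.4714)
End effector: (-18.6572, 6.4714)

Answer: -18.6572 6.4714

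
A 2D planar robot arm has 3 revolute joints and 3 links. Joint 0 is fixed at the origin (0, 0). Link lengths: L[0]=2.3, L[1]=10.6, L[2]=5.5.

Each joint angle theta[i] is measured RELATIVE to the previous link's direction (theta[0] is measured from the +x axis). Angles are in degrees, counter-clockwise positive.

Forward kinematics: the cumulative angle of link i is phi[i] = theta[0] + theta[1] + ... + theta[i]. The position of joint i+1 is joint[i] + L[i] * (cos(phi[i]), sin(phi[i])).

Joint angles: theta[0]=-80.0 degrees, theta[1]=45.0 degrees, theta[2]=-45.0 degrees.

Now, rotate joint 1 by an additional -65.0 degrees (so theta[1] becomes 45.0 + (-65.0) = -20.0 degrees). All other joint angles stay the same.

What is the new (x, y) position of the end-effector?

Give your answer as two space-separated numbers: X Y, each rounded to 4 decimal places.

Answer: -5.9466 -15.8587

Derivation:
joint[0] = (0.0000, 0.0000)  (base)
link 0: phi[0] = -80 = -80 deg
  cos(-80 deg) = 0.1736, sin(-80 deg) = -0.9848
  joint[1] = (0.0000, 0.0000) + 2.3 * (0.1736, -0.9848) = (0.0000 + 0.3994, 0.0000 + -2.2651) = (0.3994, -2.2651)
link 1: phi[1] = -80 + -20 = -100 deg
  cos(-100 deg) = -0.1736, sin(-100 deg) = -0.9848
  joint[2] = (0.3994, -2.2651) + 10.6 * (-0.1736, -0.9848) = (0.3994 + -1.8407, -2.2651 + -10.4390) = (-1.4413, -12.7040)
link 2: phi[2] = -80 + -20 + -45 = -145 deg
  cos(-145 deg) = -0.8192, sin(-145 deg) = -0.5736
  joint[3] = (-1.4413, -12.7040) + 5.5 * (-0.8192, -0.5736) = (-1.4413 + -4.5053, -12.7040 + -3.1547) = (-5.9466, -15.8587)
End effector: (-5.9466, -15.8587)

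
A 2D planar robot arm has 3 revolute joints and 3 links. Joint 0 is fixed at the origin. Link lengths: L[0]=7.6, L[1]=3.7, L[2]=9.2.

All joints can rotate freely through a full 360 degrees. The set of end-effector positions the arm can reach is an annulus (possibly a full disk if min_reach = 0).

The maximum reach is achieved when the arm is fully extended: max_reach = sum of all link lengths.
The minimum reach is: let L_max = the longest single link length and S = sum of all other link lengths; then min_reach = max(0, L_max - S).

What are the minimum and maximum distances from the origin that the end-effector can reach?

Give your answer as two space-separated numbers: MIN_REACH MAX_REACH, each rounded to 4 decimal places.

Answer: 0.0000 20.5000

Derivation:
Link lengths: [7.6, 3.7, 9.2]
max_reach = 7.6 + 3.7 + 9.2 = 20.5
L_max = max([7.6, 3.7, 9.2]) = 9.2
S (sum of others) = 20.5 - 9.2 = 11.3
min_reach = max(0, 9.2 - 11.3) = max(0, -2.1) = 0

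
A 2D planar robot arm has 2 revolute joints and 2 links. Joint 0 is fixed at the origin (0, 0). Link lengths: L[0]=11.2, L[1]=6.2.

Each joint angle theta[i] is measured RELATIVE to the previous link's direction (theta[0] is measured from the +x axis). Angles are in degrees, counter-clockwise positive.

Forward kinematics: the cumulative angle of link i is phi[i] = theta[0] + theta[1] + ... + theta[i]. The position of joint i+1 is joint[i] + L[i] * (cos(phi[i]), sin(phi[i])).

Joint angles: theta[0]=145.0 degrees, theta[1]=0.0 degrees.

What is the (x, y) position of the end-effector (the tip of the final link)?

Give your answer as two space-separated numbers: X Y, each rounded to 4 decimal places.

Answer: -14.2532 9.9802

Derivation:
joint[0] = (0.0000, 0.0000)  (base)
link 0: phi[0] = 145 = 145 deg
  cos(145 deg) = -0.8192, sin(145 deg) = 0.5736
  joint[1] = (0.0000, 0.0000) + 11.2 * (-0.8192, 0.5736) = (0.0000 + -9.1745, 0.0000 + 6.4241) = (-9.1745, 6.4241)
link 1: phi[1] = 145 + 0 = 145 deg
  cos(145 deg) = -0.8192, sin(145 deg) = 0.5736
  joint[2] = (-9.1745, 6.4241) + 6.2 * (-0.8192, 0.5736) = (-9.1745 + -5.0787, 6.4241 + 3.5562) = (-14.2532, 9.9802)
End effector: (-14.2532, 9.9802)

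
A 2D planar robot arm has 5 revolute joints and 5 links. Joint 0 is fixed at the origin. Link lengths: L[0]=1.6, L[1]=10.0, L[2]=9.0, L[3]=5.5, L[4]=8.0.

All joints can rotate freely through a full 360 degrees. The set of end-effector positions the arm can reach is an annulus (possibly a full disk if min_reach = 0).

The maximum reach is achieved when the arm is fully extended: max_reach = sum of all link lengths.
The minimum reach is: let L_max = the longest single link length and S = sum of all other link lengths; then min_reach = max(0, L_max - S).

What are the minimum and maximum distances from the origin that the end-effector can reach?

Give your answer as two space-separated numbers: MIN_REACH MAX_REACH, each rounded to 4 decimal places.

Link lengths: [1.6, 10.0, 9.0, 5.5, 8.0]
max_reach = 1.6 + 10 + 9 + 5.5 + 8 = 34.1
L_max = max([1.6, 10.0, 9.0, 5.5, 8.0]) = 10
S (sum of others) = 34.1 - 10 = 24.1
min_reach = max(0, 10 - 24.1) = max(0, -14.1) = 0

Answer: 0.0000 34.1000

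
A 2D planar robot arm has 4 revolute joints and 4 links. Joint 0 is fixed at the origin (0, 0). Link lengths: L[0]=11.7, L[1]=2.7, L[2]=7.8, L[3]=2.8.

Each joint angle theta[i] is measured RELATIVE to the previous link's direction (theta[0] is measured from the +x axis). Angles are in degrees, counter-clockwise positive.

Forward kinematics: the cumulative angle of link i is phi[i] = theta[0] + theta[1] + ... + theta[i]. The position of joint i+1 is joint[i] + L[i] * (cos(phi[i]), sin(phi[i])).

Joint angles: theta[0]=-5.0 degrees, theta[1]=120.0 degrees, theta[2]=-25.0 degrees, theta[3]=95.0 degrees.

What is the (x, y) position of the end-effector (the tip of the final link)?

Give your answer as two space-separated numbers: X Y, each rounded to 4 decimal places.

Answer: 7.7251 8.9833

Derivation:
joint[0] = (0.0000, 0.0000)  (base)
link 0: phi[0] = -5 = -5 deg
  cos(-5 deg) = 0.9962, sin(-5 deg) = -0.0872
  joint[1] = (0.0000, 0.0000) + 11.7 * (0.9962, -0.0872) = (0.0000 + 11.6555, 0.0000 + -1.0197) = (11.6555, -1.0197)
link 1: phi[1] = -5 + 120 = 115 deg
  cos(115 deg) = -0.4226, sin(115 deg) = 0.9063
  joint[2] = (11.6555, -1.0197) + 2.7 * (-0.4226, 0.9063) = (11.6555 + -1.1411, -1.0197 + 2.4470) = (10.5144, 1.4273)
link 2: phi[2] = -5 + 120 + -25 = 90 deg
  cos(90 deg) = 0.0000, sin(90 deg) = 1.0000
  joint[3] = (10.5144, 1.4273) + 7.8 * (0.0000, 1.0000) = (10.5144 + 0.0000, 1.4273 + 7.8000) = (10.5144, 9.2273)
link 3: phi[3] = -5 + 120 + -25 + 95 = 185 deg
  cos(185 deg) = -0.9962, sin(185 deg) = -0.0872
  joint[4] = (10.5144, 9.2273) + 2.8 * (-0.9962, -0.0872) = (10.5144 + -2.7893, 9.2273 + -0.2440) = (7.7251, 8.9833)
End effector: (7.7251, 8.9833)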